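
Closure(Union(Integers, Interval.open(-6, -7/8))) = Union(Integers, Interval(-6, -7/8))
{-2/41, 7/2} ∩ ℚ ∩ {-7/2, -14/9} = ∅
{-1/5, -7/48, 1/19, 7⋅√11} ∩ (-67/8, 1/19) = {-1/5, -7/48}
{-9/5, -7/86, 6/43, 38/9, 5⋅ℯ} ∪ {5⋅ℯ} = {-9/5, -7/86, 6/43, 38/9, 5⋅ℯ}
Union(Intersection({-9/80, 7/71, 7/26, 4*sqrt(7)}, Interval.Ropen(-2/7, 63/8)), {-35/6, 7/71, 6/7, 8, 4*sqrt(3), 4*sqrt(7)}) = {-35/6, -9/80, 7/71, 7/26, 6/7, 8, 4*sqrt(3), 4*sqrt(7)}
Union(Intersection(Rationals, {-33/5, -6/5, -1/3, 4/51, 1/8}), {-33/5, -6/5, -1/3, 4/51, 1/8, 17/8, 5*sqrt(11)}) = {-33/5, -6/5, -1/3, 4/51, 1/8, 17/8, 5*sqrt(11)}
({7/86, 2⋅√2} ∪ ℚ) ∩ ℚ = ℚ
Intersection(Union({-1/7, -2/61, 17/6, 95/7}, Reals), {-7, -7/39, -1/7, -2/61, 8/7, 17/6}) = {-7, -7/39, -1/7, -2/61, 8/7, 17/6}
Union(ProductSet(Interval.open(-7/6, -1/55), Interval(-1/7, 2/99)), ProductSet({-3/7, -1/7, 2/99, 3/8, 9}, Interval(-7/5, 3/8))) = Union(ProductSet({-3/7, -1/7, 2/99, 3/8, 9}, Interval(-7/5, 3/8)), ProductSet(Interval.open(-7/6, -1/55), Interval(-1/7, 2/99)))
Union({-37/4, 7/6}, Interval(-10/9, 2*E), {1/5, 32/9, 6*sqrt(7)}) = Union({-37/4, 6*sqrt(7)}, Interval(-10/9, 2*E))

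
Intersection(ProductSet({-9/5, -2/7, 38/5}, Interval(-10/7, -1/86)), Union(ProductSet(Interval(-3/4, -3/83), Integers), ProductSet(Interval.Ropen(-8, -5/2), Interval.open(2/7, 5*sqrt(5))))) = ProductSet({-2/7}, Range(-1, 0, 1))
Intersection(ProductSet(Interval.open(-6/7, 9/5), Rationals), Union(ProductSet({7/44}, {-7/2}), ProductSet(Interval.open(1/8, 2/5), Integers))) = Union(ProductSet({7/44}, {-7/2}), ProductSet(Interval.open(1/8, 2/5), Integers))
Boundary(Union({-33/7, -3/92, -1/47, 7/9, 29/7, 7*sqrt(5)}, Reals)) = EmptySet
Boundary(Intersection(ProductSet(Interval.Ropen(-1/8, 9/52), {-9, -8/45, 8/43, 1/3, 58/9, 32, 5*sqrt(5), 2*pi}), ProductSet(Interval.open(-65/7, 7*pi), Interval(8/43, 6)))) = ProductSet(Interval(-1/8, 9/52), {8/43, 1/3})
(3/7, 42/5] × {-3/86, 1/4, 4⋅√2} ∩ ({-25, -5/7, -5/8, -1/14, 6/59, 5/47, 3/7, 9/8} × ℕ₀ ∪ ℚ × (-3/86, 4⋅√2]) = (ℚ ∩ (3/7, 42/5]) × {1/4, 4⋅√2}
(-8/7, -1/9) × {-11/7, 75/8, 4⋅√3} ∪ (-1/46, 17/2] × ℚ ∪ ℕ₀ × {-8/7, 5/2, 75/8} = (ℕ₀ × {-8/7, 5/2, 75/8}) ∪ ((-1/46, 17/2] × ℚ) ∪ ((-8/7, -1/9) × {-11/7, 75/8, 4⋅√3})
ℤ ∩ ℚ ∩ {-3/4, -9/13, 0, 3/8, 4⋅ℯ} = {0}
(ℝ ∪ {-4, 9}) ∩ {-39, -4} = {-39, -4}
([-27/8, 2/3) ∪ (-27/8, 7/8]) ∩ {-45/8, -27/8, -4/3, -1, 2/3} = {-27/8, -4/3, -1, 2/3}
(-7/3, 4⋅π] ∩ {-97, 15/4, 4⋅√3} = {15/4, 4⋅√3}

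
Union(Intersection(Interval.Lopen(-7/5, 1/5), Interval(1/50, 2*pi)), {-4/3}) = Union({-4/3}, Interval(1/50, 1/5))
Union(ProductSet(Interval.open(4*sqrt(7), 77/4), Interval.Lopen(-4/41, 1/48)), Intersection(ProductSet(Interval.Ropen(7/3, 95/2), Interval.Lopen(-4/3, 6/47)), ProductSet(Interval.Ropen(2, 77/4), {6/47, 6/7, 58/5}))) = Union(ProductSet(Interval.Ropen(7/3, 77/4), {6/47}), ProductSet(Interval.open(4*sqrt(7), 77/4), Interval.Lopen(-4/41, 1/48)))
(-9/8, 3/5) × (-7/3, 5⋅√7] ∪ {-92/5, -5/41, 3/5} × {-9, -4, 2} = ({-92/5, -5/41, 3/5} × {-9, -4, 2}) ∪ ((-9/8, 3/5) × (-7/3, 5⋅√7])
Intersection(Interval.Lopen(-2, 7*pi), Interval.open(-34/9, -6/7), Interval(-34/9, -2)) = EmptySet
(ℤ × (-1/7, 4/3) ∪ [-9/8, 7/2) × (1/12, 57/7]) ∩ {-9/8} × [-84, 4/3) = {-9/8} × (1/12, 4/3)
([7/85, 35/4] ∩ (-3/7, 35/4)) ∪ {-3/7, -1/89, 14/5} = {-3/7, -1/89} ∪ [7/85, 35/4)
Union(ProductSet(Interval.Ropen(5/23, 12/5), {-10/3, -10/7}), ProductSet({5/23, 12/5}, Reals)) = Union(ProductSet({5/23, 12/5}, Reals), ProductSet(Interval.Ropen(5/23, 12/5), {-10/3, -10/7}))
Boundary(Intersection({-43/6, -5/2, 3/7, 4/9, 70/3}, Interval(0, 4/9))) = {3/7, 4/9}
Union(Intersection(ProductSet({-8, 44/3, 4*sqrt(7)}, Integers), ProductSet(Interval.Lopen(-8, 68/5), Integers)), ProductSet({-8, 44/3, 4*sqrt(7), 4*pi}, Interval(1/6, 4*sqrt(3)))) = Union(ProductSet({4*sqrt(7)}, Integers), ProductSet({-8, 44/3, 4*sqrt(7), 4*pi}, Interval(1/6, 4*sqrt(3))))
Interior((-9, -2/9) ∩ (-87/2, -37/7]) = (-9, -37/7)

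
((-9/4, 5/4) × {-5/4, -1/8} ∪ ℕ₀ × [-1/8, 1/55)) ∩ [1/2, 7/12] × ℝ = [1/2, 7/12] × {-5/4, -1/8}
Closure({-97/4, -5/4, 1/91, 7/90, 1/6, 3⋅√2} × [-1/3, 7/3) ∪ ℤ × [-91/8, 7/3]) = (ℤ × [-91/8, 7/3]) ∪ ({-97/4, -5/4, 1/91, 7/90, 1/6, 3⋅√2} × [-1/3, 7/3])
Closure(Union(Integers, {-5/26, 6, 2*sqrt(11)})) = Union({-5/26, 2*sqrt(11)}, Integers)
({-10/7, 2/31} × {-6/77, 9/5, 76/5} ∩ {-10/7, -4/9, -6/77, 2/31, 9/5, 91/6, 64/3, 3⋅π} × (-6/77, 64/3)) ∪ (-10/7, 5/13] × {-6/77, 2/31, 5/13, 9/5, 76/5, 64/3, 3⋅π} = ({-10/7, 2/31} × {9/5, 76/5}) ∪ ((-10/7, 5/13] × {-6/77, 2/31, 5/13, 9/5, 76/5, 64/3, 3⋅π})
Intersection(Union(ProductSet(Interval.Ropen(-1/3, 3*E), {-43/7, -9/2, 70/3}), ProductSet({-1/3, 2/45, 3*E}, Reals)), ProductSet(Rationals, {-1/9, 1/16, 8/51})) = ProductSet({-1/3, 2/45}, {-1/9, 1/16, 8/51})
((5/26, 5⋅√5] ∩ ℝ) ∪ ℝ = (-∞, ∞)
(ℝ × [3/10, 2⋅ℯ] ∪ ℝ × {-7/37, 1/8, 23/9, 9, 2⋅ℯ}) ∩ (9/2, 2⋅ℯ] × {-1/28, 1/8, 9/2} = (9/2, 2⋅ℯ] × {1/8, 9/2}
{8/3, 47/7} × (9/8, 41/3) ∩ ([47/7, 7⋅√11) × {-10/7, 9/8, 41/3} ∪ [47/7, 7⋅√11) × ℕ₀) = {47/7} × {2, 3, …, 13}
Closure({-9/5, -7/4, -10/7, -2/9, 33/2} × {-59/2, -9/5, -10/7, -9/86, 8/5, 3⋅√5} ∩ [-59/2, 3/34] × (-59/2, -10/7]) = {-9/5, -7/4, -10/7, -2/9} × {-9/5, -10/7}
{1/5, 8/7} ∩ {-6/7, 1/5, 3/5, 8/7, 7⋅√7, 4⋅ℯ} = {1/5, 8/7}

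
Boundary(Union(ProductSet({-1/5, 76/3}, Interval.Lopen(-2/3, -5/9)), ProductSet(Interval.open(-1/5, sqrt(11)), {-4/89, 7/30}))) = Union(ProductSet({-1/5, 76/3}, Interval(-2/3, -5/9)), ProductSet(Interval(-1/5, sqrt(11)), {-4/89, 7/30}))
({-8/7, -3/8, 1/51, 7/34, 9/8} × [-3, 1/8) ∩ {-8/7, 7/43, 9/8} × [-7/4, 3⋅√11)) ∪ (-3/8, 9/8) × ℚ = ((-3/8, 9/8) × ℚ) ∪ ({-8/7, 9/8} × [-7/4, 1/8))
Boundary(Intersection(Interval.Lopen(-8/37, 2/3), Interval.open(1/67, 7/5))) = {1/67, 2/3}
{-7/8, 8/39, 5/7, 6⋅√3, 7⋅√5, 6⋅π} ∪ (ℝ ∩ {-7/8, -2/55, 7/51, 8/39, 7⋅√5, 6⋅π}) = {-7/8, -2/55, 7/51, 8/39, 5/7, 6⋅√3, 7⋅√5, 6⋅π}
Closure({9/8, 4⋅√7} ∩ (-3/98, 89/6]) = {9/8, 4⋅√7}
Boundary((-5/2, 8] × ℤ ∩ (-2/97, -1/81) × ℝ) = [-2/97, -1/81] × ℤ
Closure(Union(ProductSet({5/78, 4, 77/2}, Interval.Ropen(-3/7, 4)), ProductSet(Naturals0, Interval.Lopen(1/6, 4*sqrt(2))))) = Union(ProductSet({5/78, 4, 77/2}, Interval(-3/7, 4)), ProductSet(Naturals0, Interval(1/6, 4*sqrt(2))))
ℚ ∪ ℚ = ℚ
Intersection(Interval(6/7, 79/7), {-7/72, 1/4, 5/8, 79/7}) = {79/7}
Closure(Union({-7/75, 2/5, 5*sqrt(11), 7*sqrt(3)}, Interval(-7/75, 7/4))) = Union({5*sqrt(11), 7*sqrt(3)}, Interval(-7/75, 7/4))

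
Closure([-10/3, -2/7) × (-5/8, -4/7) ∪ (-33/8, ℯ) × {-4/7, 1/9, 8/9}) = ({-10/3, -2/7} × [-5/8, -4/7]) ∪ ([-10/3, -2/7] × {-5/8, -4/7}) ∪ ([-33/8, ℯ] × {-4/7, 1/9, 8/9}) ∪ ([-10/3, -2/7) × (-5/8, -4/7))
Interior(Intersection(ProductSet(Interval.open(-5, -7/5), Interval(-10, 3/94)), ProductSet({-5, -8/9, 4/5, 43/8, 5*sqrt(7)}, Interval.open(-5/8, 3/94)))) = EmptySet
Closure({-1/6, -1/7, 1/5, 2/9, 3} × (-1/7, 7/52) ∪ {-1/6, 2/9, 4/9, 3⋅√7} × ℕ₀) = ({-1/6, 2/9, 4/9, 3⋅√7} × ℕ₀) ∪ ({-1/6, -1/7, 1/5, 2/9, 3} × [-1/7, 7/52])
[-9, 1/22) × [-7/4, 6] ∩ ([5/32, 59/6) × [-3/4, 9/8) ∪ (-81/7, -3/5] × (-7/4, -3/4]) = [-9, -3/5] × (-7/4, -3/4]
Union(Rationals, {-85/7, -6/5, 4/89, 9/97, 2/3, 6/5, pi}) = Union({pi}, Rationals)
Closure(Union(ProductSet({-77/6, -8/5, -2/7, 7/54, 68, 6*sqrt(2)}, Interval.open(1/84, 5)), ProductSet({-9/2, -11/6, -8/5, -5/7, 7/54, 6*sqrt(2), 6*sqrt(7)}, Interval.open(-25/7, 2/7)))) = Union(ProductSet({-77/6, -8/5, -2/7, 7/54, 68, 6*sqrt(2)}, Interval(1/84, 5)), ProductSet({-9/2, -11/6, -8/5, -5/7, 7/54, 6*sqrt(2), 6*sqrt(7)}, Interval(-25/7, 2/7)))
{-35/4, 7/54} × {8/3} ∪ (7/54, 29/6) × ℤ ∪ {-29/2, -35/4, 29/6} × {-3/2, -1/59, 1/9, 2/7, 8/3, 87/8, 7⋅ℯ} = ({-35/4, 7/54} × {8/3}) ∪ ((7/54, 29/6) × ℤ) ∪ ({-29/2, -35/4, 29/6} × {-3/2, -1/59, 1/9, 2/7, 8/3, 87/8, 7⋅ℯ})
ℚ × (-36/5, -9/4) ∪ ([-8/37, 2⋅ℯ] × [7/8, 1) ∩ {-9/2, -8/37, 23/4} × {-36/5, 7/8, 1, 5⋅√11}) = ({-8/37} × {7/8}) ∪ (ℚ × (-36/5, -9/4))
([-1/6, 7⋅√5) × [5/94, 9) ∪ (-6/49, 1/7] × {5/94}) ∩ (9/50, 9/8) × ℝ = (9/50, 9/8) × [5/94, 9)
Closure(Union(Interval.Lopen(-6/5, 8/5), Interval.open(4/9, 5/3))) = Interval(-6/5, 5/3)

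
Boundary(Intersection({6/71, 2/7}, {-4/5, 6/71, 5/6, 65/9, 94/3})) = {6/71}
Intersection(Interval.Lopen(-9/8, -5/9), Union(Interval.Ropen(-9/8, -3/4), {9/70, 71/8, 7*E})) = Interval.open(-9/8, -3/4)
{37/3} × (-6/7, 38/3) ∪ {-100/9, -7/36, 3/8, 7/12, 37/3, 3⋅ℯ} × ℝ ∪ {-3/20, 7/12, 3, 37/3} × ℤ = ({-3/20, 7/12, 3, 37/3} × ℤ) ∪ ({-100/9, -7/36, 3/8, 7/12, 37/3, 3⋅ℯ} × ℝ)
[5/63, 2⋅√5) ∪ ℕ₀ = ℕ₀ ∪ [5/63, 2⋅√5)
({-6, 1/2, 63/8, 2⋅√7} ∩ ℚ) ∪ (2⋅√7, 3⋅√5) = {-6, 1/2, 63/8} ∪ (2⋅√7, 3⋅√5)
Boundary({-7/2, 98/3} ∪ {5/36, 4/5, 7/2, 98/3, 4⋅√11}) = {-7/2, 5/36, 4/5, 7/2, 98/3, 4⋅√11}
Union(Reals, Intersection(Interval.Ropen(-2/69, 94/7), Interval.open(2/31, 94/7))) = Interval(-oo, oo)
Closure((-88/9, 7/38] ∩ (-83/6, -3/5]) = [-88/9, -3/5]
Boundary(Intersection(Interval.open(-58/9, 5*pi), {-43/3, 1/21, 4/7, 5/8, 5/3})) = {1/21, 4/7, 5/8, 5/3}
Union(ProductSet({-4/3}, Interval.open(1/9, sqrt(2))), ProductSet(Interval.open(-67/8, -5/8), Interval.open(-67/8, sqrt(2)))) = ProductSet(Interval.open(-67/8, -5/8), Interval.open(-67/8, sqrt(2)))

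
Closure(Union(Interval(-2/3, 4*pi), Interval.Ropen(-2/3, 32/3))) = Interval(-2/3, 4*pi)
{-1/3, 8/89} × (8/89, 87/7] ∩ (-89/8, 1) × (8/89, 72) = {-1/3, 8/89} × (8/89, 87/7]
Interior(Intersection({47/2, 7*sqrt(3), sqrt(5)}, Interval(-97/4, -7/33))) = EmptySet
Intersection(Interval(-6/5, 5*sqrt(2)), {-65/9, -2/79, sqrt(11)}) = {-2/79, sqrt(11)}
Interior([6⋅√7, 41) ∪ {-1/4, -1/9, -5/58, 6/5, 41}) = (6⋅√7, 41)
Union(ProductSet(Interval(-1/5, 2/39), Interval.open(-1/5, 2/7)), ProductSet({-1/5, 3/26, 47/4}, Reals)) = Union(ProductSet({-1/5, 3/26, 47/4}, Reals), ProductSet(Interval(-1/5, 2/39), Interval.open(-1/5, 2/7)))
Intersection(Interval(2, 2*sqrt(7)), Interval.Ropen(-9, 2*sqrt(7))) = Interval.Ropen(2, 2*sqrt(7))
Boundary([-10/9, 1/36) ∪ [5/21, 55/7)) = {-10/9, 1/36, 5/21, 55/7}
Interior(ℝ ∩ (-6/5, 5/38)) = (-6/5, 5/38)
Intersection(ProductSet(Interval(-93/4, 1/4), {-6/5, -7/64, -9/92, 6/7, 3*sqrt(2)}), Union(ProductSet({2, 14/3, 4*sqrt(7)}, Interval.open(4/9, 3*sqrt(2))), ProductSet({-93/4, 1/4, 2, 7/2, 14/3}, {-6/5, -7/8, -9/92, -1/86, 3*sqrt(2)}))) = ProductSet({-93/4, 1/4}, {-6/5, -9/92, 3*sqrt(2)})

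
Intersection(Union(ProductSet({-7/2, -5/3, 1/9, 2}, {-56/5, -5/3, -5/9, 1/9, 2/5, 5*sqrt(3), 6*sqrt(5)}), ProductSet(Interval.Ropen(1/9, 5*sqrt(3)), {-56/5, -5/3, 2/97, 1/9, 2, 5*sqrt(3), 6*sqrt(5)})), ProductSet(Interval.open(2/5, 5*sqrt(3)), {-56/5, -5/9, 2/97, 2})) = Union(ProductSet({2}, {-56/5, -5/9}), ProductSet(Interval.open(2/5, 5*sqrt(3)), {-56/5, 2/97, 2}))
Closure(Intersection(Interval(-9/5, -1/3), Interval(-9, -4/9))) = Interval(-9/5, -4/9)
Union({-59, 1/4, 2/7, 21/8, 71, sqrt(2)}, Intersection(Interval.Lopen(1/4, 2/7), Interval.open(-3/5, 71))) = Union({-59, 21/8, 71, sqrt(2)}, Interval(1/4, 2/7))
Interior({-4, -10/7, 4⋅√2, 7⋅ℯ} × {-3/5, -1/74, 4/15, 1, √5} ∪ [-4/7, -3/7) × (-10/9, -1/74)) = (-4/7, -3/7) × (-10/9, -1/74)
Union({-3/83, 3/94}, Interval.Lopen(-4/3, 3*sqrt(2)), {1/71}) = Interval.Lopen(-4/3, 3*sqrt(2))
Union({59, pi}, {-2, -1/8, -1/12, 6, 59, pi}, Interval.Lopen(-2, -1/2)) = Union({-1/8, -1/12, 6, 59, pi}, Interval(-2, -1/2))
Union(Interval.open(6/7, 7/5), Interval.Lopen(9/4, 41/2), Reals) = Interval(-oo, oo)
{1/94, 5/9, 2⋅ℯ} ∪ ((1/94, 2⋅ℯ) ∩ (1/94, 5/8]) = [1/94, 5/8] ∪ {2⋅ℯ}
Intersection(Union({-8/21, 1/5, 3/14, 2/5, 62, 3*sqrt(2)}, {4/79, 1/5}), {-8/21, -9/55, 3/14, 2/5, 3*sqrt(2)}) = {-8/21, 3/14, 2/5, 3*sqrt(2)}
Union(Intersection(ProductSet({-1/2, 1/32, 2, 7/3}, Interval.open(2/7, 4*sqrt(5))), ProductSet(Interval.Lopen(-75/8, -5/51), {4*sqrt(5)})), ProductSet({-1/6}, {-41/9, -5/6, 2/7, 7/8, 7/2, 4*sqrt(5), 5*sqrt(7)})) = ProductSet({-1/6}, {-41/9, -5/6, 2/7, 7/8, 7/2, 4*sqrt(5), 5*sqrt(7)})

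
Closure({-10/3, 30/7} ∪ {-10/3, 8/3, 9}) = {-10/3, 8/3, 30/7, 9}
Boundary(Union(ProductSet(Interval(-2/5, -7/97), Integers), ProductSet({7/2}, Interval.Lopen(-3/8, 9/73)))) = Union(ProductSet({7/2}, Interval(-3/8, 9/73)), ProductSet(Interval(-2/5, -7/97), Integers))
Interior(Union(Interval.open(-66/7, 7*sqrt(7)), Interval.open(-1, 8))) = Interval.open(-66/7, 7*sqrt(7))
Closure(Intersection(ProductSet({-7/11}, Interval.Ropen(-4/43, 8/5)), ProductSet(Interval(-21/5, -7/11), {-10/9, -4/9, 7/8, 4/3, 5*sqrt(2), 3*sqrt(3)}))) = ProductSet({-7/11}, {7/8, 4/3})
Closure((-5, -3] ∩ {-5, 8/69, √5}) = ∅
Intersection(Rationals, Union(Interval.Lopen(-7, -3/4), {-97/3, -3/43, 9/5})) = Union({-97/3, -3/43, 9/5}, Intersection(Interval.Lopen(-7, -3/4), Rationals))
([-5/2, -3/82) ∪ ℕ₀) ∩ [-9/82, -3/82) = [-9/82, -3/82)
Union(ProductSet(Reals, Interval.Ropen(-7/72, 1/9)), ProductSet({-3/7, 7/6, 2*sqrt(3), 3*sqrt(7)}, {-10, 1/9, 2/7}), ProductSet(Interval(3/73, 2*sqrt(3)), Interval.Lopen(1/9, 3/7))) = Union(ProductSet({-3/7, 7/6, 2*sqrt(3), 3*sqrt(7)}, {-10, 1/9, 2/7}), ProductSet(Interval(3/73, 2*sqrt(3)), Interval.Lopen(1/9, 3/7)), ProductSet(Reals, Interval.Ropen(-7/72, 1/9)))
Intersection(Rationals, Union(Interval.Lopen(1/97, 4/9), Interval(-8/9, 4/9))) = Intersection(Interval(-8/9, 4/9), Rationals)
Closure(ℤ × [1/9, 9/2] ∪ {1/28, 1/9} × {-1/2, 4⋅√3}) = (ℤ × [1/9, 9/2]) ∪ ({1/28, 1/9} × {-1/2, 4⋅√3})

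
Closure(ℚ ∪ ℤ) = ℝ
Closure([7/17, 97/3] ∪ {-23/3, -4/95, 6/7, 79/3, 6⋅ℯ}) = {-23/3, -4/95} ∪ [7/17, 97/3]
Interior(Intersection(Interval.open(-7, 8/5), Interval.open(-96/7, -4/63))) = Interval.open(-7, -4/63)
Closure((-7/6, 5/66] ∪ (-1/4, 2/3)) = [-7/6, 2/3]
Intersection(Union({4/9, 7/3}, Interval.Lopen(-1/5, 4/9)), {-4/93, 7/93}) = {-4/93, 7/93}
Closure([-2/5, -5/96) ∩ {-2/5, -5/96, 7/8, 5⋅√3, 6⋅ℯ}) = {-2/5}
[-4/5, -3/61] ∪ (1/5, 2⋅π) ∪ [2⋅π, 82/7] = [-4/5, -3/61] ∪ (1/5, 82/7]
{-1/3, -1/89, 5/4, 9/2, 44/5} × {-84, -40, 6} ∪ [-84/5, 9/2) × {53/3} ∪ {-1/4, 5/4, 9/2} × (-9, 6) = ([-84/5, 9/2) × {53/3}) ∪ ({-1/4, 5/4, 9/2} × (-9, 6)) ∪ ({-1/3, -1/89, 5/4, 9/2, 44/5} × {-84, -40, 6})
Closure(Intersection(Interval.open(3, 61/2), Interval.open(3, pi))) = Interval(3, pi)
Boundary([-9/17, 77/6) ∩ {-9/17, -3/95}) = {-9/17, -3/95}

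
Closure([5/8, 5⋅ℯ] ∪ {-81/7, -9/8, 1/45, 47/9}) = {-81/7, -9/8, 1/45} ∪ [5/8, 5⋅ℯ]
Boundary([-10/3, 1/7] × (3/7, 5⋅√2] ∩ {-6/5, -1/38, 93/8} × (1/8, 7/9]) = {-6/5, -1/38} × [3/7, 7/9]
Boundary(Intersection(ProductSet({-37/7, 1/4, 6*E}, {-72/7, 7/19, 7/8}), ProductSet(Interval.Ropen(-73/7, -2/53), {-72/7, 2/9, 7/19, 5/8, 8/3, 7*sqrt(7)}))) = ProductSet({-37/7}, {-72/7, 7/19})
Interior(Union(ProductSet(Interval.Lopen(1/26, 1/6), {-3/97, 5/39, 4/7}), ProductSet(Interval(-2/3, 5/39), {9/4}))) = EmptySet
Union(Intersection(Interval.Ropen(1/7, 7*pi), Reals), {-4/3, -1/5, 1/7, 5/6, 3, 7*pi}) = Union({-4/3, -1/5}, Interval(1/7, 7*pi))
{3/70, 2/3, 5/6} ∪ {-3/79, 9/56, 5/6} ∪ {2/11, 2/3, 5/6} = {-3/79, 3/70, 9/56, 2/11, 2/3, 5/6}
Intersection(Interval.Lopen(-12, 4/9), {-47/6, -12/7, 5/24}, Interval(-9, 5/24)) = {-47/6, -12/7, 5/24}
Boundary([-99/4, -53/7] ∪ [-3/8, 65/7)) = {-99/4, -53/7, -3/8, 65/7}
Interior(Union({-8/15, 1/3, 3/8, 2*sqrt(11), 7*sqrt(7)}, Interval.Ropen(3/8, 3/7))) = Interval.open(3/8, 3/7)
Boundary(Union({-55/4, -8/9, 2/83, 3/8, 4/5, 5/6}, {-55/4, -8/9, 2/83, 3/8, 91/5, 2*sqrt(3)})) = {-55/4, -8/9, 2/83, 3/8, 4/5, 5/6, 91/5, 2*sqrt(3)}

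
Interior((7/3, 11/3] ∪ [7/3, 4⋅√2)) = (7/3, 4⋅√2)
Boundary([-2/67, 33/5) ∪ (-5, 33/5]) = {-5, 33/5}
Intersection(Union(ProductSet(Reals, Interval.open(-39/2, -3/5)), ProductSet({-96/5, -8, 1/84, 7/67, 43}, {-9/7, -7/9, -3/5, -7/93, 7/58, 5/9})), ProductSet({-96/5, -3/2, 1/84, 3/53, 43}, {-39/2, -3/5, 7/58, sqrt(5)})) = ProductSet({-96/5, 1/84, 43}, {-3/5, 7/58})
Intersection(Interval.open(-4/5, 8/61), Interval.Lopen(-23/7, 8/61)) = Interval.open(-4/5, 8/61)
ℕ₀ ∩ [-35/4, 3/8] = {0}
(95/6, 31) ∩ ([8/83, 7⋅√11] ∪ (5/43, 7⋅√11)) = (95/6, 7⋅√11]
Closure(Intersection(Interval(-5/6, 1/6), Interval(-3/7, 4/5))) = Interval(-3/7, 1/6)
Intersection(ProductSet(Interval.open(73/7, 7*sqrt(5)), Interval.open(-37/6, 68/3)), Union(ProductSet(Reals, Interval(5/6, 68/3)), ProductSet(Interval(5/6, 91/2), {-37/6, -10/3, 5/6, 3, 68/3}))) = ProductSet(Interval.open(73/7, 7*sqrt(5)), Union({-10/3}, Interval.Ropen(5/6, 68/3)))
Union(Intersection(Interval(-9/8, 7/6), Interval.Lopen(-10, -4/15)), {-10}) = Union({-10}, Interval(-9/8, -4/15))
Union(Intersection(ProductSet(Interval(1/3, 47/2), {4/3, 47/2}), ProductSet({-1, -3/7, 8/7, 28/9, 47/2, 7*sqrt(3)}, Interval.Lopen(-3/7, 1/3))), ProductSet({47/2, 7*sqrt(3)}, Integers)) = ProductSet({47/2, 7*sqrt(3)}, Integers)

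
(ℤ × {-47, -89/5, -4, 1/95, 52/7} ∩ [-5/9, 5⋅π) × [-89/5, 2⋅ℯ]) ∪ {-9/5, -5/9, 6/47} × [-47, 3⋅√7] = ({0, 1, …, 15} × {-89/5, -4, 1/95}) ∪ ({-9/5, -5/9, 6/47} × [-47, 3⋅√7])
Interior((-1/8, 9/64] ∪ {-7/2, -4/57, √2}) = (-1/8, 9/64)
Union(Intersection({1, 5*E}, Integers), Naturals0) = Naturals0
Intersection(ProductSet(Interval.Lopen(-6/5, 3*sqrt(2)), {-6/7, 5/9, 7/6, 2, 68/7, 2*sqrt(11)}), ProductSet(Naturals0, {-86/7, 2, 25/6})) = ProductSet(Range(0, 5, 1), {2})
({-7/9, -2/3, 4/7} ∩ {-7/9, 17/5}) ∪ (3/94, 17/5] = {-7/9} ∪ (3/94, 17/5]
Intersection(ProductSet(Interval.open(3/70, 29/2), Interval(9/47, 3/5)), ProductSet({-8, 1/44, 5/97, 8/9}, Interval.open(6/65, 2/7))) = ProductSet({5/97, 8/9}, Interval.Ropen(9/47, 2/7))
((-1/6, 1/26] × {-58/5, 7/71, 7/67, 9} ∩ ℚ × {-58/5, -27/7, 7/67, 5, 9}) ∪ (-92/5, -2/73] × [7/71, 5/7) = ((-92/5, -2/73] × [7/71, 5/7)) ∪ ((ℚ ∩ (-1/6, 1/26]) × {-58/5, 7/67, 9})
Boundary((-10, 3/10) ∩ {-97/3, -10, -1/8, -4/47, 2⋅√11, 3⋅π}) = {-1/8, -4/47}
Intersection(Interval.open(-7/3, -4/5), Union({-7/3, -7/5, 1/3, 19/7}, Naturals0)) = {-7/5}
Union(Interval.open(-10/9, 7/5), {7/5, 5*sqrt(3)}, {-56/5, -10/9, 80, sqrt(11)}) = Union({-56/5, 80, sqrt(11), 5*sqrt(3)}, Interval(-10/9, 7/5))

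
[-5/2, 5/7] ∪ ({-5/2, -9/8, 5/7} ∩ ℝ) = [-5/2, 5/7]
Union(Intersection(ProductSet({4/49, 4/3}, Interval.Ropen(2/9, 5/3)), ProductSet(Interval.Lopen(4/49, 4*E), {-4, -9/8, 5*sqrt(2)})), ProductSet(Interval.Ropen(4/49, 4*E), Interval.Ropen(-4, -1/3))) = ProductSet(Interval.Ropen(4/49, 4*E), Interval.Ropen(-4, -1/3))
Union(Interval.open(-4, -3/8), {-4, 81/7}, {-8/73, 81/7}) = Union({-8/73, 81/7}, Interval.Ropen(-4, -3/8))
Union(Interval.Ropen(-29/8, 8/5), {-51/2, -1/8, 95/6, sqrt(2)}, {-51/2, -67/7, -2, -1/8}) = Union({-51/2, -67/7, 95/6}, Interval.Ropen(-29/8, 8/5))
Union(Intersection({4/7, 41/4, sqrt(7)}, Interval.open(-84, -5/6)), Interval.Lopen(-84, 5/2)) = Interval.Lopen(-84, 5/2)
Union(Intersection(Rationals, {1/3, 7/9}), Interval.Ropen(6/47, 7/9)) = Interval(6/47, 7/9)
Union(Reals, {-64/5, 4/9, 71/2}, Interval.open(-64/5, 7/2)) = Interval(-oo, oo)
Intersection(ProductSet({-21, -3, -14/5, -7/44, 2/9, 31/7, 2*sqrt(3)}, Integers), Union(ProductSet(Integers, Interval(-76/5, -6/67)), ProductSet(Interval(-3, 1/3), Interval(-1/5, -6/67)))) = ProductSet({-21, -3}, Range(-15, 0, 1))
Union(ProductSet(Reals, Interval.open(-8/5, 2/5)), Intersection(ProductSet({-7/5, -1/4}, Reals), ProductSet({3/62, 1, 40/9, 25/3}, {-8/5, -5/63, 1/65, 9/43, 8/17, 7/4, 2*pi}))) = ProductSet(Reals, Interval.open(-8/5, 2/5))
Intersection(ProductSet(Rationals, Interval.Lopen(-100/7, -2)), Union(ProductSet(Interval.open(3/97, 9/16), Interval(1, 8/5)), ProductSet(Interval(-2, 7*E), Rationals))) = ProductSet(Intersection(Interval(-2, 7*E), Rationals), Intersection(Interval.Lopen(-100/7, -2), Rationals))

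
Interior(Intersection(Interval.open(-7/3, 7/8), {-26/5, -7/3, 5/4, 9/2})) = EmptySet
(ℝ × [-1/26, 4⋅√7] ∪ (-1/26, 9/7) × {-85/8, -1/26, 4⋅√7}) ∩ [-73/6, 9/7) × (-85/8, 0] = [-73/6, 9/7) × [-1/26, 0]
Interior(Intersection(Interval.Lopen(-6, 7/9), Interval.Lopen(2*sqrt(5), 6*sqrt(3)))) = EmptySet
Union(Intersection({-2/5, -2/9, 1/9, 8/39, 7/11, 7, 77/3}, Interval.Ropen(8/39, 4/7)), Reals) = Reals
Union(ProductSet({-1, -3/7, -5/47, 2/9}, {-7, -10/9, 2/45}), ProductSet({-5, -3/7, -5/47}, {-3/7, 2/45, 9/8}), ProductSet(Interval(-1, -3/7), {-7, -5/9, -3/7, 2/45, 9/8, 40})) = Union(ProductSet({-5, -3/7, -5/47}, {-3/7, 2/45, 9/8}), ProductSet({-1, -3/7, -5/47, 2/9}, {-7, -10/9, 2/45}), ProductSet(Interval(-1, -3/7), {-7, -5/9, -3/7, 2/45, 9/8, 40}))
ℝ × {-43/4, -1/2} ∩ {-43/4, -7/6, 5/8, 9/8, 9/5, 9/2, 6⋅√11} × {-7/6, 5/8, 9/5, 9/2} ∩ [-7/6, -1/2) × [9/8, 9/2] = ∅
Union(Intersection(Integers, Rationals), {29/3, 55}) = Union({29/3}, Integers)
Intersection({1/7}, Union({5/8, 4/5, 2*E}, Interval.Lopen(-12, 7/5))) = {1/7}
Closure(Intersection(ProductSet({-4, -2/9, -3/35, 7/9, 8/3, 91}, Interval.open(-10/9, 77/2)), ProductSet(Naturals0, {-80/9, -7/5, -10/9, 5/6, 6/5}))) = ProductSet({91}, {5/6, 6/5})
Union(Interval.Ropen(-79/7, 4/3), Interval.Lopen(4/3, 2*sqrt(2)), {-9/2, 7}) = Union({7}, Interval.Ropen(-79/7, 4/3), Interval.Lopen(4/3, 2*sqrt(2)))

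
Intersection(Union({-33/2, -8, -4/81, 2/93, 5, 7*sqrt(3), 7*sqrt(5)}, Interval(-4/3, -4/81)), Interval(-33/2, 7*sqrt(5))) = Union({-33/2, -8, 2/93, 5, 7*sqrt(3), 7*sqrt(5)}, Interval(-4/3, -4/81))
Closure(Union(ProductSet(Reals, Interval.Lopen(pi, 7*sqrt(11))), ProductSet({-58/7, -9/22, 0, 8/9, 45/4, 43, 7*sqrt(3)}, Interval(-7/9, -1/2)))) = Union(ProductSet({-58/7, -9/22, 0, 8/9, 45/4, 43, 7*sqrt(3)}, Interval(-7/9, -1/2)), ProductSet(Reals, Interval(pi, 7*sqrt(11))))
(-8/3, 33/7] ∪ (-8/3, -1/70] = (-8/3, 33/7]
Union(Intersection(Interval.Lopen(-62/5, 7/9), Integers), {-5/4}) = Union({-5/4}, Range(-12, 1, 1))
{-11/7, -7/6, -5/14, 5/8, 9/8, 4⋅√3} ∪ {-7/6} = {-11/7, -7/6, -5/14, 5/8, 9/8, 4⋅√3}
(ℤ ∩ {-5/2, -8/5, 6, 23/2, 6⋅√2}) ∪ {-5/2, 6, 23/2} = {-5/2, 6, 23/2}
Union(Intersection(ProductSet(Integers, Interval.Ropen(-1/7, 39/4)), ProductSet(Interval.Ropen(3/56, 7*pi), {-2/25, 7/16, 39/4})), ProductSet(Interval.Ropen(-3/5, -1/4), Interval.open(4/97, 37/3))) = Union(ProductSet(Interval.Ropen(-3/5, -1/4), Interval.open(4/97, 37/3)), ProductSet(Range(1, 22, 1), {-2/25, 7/16}))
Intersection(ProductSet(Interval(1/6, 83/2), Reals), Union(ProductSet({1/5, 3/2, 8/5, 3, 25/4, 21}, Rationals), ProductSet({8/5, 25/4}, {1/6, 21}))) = ProductSet({1/5, 3/2, 8/5, 3, 25/4, 21}, Rationals)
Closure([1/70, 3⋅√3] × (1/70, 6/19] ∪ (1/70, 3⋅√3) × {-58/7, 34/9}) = [1/70, 3⋅√3] × ({-58/7, 34/9} ∪ [1/70, 6/19])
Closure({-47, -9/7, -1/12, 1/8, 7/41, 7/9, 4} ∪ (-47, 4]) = [-47, 4]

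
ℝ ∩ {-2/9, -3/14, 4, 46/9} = {-2/9, -3/14, 4, 46/9}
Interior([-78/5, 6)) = (-78/5, 6)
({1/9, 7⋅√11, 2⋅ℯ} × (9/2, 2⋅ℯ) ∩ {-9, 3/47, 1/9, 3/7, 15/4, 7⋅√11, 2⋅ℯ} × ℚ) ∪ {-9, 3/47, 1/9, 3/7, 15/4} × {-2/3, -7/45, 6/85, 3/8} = ({-9, 3/47, 1/9, 3/7, 15/4} × {-2/3, -7/45, 6/85, 3/8}) ∪ ({1/9, 7⋅√11, 2⋅ℯ} × (ℚ ∩ (9/2, 2⋅ℯ)))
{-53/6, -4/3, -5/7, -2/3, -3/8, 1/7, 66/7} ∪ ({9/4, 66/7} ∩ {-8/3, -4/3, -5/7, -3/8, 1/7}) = {-53/6, -4/3, -5/7, -2/3, -3/8, 1/7, 66/7}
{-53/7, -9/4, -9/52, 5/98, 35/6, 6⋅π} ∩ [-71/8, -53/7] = {-53/7}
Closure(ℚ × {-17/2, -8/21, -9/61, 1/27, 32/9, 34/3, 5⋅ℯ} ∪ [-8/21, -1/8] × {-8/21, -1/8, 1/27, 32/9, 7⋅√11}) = (ℝ × {-17/2, -8/21, -9/61, 1/27, 32/9, 34/3, 5⋅ℯ}) ∪ ([-8/21, -1/8] × {-8/21, -1/8, 1/27, 32/9, 7⋅√11})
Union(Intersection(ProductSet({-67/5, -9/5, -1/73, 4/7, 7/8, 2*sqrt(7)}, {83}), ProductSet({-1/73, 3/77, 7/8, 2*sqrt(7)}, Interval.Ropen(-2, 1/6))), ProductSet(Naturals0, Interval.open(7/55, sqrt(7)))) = ProductSet(Naturals0, Interval.open(7/55, sqrt(7)))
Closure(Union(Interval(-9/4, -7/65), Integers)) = Union(Integers, Interval(-9/4, -7/65))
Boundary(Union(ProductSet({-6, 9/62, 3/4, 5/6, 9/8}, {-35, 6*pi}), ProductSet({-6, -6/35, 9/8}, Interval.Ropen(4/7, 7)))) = Union(ProductSet({-6, -6/35, 9/8}, Interval(4/7, 7)), ProductSet({-6, 9/62, 3/4, 5/6, 9/8}, {-35, 6*pi}))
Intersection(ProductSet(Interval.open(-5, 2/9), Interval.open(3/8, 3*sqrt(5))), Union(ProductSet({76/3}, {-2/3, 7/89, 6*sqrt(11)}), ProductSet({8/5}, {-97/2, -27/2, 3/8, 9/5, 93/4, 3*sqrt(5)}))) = EmptySet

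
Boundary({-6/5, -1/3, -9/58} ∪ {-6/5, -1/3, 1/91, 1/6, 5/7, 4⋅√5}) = {-6/5, -1/3, -9/58, 1/91, 1/6, 5/7, 4⋅√5}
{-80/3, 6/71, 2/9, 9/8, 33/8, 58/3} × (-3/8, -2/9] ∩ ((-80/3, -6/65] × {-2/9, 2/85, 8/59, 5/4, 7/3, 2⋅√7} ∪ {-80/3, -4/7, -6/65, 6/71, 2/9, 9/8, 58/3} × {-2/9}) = {-80/3, 6/71, 2/9, 9/8, 58/3} × {-2/9}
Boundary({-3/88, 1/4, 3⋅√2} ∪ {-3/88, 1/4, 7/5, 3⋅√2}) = {-3/88, 1/4, 7/5, 3⋅√2}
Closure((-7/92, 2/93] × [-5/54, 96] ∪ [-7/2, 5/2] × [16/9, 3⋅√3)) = ([-7/92, 2/93] × {-5/54, 96}) ∪ ((-7/92, 2/93] × [-5/54, 96]) ∪ ({-7/2, 5/2} × [16/9, 3⋅√3]) ∪ ([-7/2, 5/2] × [16/9, 3⋅√3)) ∪ ({-7/92, 2/93} × ([-5/54, 16/9] ∪ [3⋅√3, 96])) ∪ (([-7/2, -7/92] ∪ [2/93, 5/2]) × {16/9, 3⋅√3})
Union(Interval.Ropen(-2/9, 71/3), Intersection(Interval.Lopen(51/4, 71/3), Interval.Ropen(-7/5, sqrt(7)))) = Interval.Ropen(-2/9, 71/3)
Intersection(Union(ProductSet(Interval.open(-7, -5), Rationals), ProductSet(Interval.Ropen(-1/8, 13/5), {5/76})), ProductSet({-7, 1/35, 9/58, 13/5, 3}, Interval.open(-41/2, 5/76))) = EmptySet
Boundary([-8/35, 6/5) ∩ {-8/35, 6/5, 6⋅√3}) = {-8/35}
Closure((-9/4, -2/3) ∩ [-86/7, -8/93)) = [-9/4, -2/3]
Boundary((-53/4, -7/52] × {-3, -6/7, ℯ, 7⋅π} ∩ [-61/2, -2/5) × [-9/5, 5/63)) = [-53/4, -2/5] × {-6/7}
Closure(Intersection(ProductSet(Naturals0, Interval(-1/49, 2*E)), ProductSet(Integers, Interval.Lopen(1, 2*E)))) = ProductSet(Naturals0, Interval(1, 2*E))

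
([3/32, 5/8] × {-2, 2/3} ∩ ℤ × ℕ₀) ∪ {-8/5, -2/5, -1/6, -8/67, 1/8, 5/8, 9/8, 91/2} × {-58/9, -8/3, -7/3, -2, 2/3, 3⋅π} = {-8/5, -2/5, -1/6, -8/67, 1/8, 5/8, 9/8, 91/2} × {-58/9, -8/3, -7/3, -2, 2/3, 3⋅π}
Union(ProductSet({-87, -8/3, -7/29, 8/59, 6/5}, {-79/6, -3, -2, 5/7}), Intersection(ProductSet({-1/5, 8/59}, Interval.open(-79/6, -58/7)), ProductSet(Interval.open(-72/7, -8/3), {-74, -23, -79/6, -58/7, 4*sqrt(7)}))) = ProductSet({-87, -8/3, -7/29, 8/59, 6/5}, {-79/6, -3, -2, 5/7})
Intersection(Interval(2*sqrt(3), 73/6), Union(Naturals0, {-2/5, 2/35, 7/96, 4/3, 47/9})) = Union({47/9}, Range(4, 13, 1))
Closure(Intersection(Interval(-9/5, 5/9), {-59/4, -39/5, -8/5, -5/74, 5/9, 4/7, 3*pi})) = {-8/5, -5/74, 5/9}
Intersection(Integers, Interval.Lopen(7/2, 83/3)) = Range(4, 28, 1)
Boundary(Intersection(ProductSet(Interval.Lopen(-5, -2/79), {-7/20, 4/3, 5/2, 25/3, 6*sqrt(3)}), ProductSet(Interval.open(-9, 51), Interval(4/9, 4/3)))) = ProductSet(Interval(-5, -2/79), {4/3})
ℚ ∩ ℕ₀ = ℕ₀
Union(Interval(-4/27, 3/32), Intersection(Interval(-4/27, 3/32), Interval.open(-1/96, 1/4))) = Interval(-4/27, 3/32)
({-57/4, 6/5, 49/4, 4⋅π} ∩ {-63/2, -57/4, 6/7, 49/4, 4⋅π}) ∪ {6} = {-57/4, 6, 49/4, 4⋅π}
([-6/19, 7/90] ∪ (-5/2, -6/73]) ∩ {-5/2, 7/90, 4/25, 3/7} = {7/90}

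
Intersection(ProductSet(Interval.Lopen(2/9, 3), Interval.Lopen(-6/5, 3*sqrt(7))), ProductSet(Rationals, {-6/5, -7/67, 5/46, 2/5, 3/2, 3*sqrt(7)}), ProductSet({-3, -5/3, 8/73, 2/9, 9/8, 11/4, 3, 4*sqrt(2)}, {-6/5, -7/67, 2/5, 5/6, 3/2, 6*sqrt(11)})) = ProductSet({9/8, 11/4, 3}, {-7/67, 2/5, 3/2})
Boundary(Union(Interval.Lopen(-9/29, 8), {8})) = {-9/29, 8}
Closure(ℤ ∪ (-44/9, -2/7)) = ℤ ∪ [-44/9, -2/7]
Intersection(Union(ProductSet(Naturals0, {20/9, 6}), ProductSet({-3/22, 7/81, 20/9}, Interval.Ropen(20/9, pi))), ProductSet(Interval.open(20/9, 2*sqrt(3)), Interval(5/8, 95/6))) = ProductSet(Range(3, 4, 1), {20/9, 6})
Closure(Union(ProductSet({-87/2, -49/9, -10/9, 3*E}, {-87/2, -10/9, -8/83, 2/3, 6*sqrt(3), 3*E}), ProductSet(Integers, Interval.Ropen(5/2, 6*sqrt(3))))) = Union(ProductSet({-87/2, -49/9, -10/9, 3*E}, {-87/2, -10/9, -8/83, 2/3, 6*sqrt(3), 3*E}), ProductSet(Integers, Interval(5/2, 6*sqrt(3))))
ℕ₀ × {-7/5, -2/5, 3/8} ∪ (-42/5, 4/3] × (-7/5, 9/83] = (ℕ₀ × {-7/5, -2/5, 3/8}) ∪ ((-42/5, 4/3] × (-7/5, 9/83])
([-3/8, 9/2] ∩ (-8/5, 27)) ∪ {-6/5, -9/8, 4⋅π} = {-6/5, -9/8, 4⋅π} ∪ [-3/8, 9/2]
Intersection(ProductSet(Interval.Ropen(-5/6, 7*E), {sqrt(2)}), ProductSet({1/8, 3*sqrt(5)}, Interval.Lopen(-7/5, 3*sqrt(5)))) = ProductSet({1/8, 3*sqrt(5)}, {sqrt(2)})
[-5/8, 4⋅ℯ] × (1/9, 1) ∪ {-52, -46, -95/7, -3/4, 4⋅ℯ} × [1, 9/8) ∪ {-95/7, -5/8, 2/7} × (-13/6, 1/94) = ({-95/7, -5/8, 2/7} × (-13/6, 1/94)) ∪ ([-5/8, 4⋅ℯ] × (1/9, 1)) ∪ ({-52, -46, -95/7, -3/4, 4⋅ℯ} × [1, 9/8))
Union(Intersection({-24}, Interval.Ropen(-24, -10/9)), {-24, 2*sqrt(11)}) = {-24, 2*sqrt(11)}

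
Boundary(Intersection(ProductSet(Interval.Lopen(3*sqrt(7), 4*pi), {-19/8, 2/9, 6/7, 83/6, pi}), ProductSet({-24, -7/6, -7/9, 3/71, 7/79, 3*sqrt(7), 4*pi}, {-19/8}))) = ProductSet({4*pi}, {-19/8})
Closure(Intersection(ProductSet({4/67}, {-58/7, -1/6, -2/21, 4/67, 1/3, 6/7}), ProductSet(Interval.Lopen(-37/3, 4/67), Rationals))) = ProductSet({4/67}, {-58/7, -1/6, -2/21, 4/67, 1/3, 6/7})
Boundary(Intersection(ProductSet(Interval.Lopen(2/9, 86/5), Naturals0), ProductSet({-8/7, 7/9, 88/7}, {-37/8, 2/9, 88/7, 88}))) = ProductSet({7/9, 88/7}, {88})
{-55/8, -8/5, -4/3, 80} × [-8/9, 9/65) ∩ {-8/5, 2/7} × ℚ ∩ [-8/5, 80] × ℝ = {-8/5} × (ℚ ∩ [-8/9, 9/65))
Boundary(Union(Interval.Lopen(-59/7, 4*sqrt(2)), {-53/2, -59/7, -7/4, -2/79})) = {-53/2, -59/7, 4*sqrt(2)}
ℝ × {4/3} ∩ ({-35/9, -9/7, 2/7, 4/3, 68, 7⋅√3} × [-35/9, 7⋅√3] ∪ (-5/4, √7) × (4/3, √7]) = {-35/9, -9/7, 2/7, 4/3, 68, 7⋅√3} × {4/3}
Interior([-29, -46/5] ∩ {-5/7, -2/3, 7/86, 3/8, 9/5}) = ∅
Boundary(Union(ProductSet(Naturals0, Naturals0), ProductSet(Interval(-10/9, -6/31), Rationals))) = Union(ProductSet(Interval(-10/9, -6/31), Reals), ProductSet(Naturals0, Naturals0))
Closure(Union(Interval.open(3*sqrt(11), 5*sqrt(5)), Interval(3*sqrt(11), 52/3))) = Interval(3*sqrt(11), 52/3)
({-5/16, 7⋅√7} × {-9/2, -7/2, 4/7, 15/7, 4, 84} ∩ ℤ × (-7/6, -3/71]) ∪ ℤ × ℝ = ℤ × ℝ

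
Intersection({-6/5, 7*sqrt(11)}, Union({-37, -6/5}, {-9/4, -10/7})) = {-6/5}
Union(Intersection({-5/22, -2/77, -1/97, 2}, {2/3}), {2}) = {2}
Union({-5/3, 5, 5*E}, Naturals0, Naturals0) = Union({-5/3, 5*E}, Naturals0)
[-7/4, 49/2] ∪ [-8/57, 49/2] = [-7/4, 49/2]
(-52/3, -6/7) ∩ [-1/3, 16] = ∅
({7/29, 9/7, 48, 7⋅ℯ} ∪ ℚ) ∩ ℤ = ℤ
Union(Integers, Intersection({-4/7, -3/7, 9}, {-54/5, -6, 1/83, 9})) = Integers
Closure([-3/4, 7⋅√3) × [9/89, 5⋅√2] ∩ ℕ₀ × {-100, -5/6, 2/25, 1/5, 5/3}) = {0, 1, …, 12} × {1/5, 5/3}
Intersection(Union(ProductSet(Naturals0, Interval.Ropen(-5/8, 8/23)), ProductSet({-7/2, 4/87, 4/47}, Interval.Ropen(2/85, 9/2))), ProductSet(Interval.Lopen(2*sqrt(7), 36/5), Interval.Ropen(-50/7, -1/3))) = ProductSet(Range(6, 8, 1), Interval.Ropen(-5/8, -1/3))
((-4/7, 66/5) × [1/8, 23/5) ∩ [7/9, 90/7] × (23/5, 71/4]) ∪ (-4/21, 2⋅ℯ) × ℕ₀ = (-4/21, 2⋅ℯ) × ℕ₀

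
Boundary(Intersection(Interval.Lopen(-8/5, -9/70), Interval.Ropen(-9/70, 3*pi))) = {-9/70}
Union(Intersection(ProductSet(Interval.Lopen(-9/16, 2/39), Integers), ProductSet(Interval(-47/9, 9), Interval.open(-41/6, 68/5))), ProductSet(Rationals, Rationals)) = Union(ProductSet(Interval.Lopen(-9/16, 2/39), Range(-6, 14, 1)), ProductSet(Rationals, Rationals))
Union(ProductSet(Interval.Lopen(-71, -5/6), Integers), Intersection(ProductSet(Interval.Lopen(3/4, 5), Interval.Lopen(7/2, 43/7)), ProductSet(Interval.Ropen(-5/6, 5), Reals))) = Union(ProductSet(Interval.Lopen(-71, -5/6), Integers), ProductSet(Interval.open(3/4, 5), Interval.Lopen(7/2, 43/7)))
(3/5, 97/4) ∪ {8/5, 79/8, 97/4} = (3/5, 97/4]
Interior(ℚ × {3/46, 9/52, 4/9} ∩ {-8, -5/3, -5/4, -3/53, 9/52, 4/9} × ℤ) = ∅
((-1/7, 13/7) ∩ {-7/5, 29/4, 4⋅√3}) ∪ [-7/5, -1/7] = [-7/5, -1/7]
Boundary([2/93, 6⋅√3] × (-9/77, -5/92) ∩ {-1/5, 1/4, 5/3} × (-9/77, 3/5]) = {1/4, 5/3} × [-9/77, -5/92]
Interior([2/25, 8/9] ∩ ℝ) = (2/25, 8/9)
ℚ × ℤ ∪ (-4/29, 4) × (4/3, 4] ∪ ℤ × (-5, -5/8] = (ℚ × ℤ) ∪ (ℤ × (-5, -5/8]) ∪ ((-4/29, 4) × (4/3, 4])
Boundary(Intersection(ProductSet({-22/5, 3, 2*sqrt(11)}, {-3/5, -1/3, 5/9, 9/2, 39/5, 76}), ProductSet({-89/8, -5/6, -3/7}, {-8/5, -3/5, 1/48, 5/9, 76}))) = EmptySet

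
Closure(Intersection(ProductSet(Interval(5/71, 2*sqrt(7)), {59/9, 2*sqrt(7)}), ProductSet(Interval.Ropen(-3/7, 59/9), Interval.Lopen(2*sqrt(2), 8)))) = ProductSet(Interval(5/71, 2*sqrt(7)), {59/9, 2*sqrt(7)})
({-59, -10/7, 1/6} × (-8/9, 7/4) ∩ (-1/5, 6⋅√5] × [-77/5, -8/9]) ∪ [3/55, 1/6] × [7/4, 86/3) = [3/55, 1/6] × [7/4, 86/3)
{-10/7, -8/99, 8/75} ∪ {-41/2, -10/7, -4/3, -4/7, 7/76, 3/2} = {-41/2, -10/7, -4/3, -4/7, -8/99, 7/76, 8/75, 3/2}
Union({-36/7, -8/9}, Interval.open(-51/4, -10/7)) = Union({-8/9}, Interval.open(-51/4, -10/7))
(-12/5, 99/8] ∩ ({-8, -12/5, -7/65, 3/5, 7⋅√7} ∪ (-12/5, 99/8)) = (-12/5, 99/8)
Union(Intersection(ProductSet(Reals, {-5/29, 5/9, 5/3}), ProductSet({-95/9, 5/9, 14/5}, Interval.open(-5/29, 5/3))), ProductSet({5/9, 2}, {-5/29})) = Union(ProductSet({5/9, 2}, {-5/29}), ProductSet({-95/9, 5/9, 14/5}, {5/9}))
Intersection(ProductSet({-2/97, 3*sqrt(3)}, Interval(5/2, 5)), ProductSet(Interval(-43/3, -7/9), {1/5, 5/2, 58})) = EmptySet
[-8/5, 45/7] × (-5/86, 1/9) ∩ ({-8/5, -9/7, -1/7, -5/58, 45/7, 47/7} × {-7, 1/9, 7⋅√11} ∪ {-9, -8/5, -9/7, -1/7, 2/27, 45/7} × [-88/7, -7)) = ∅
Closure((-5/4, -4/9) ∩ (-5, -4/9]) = [-5/4, -4/9]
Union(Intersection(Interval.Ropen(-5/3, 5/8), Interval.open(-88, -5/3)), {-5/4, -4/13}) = {-5/4, -4/13}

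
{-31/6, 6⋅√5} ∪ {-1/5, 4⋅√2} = {-31/6, -1/5, 4⋅√2, 6⋅√5}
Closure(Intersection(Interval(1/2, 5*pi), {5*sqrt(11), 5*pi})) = {5*pi}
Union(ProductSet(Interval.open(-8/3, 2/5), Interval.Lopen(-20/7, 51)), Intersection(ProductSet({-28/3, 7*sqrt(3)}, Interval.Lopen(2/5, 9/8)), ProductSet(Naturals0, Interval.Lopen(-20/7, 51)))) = ProductSet(Interval.open(-8/3, 2/5), Interval.Lopen(-20/7, 51))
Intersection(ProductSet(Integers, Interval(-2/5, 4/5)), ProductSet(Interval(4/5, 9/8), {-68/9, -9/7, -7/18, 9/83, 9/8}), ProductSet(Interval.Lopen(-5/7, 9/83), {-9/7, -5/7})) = EmptySet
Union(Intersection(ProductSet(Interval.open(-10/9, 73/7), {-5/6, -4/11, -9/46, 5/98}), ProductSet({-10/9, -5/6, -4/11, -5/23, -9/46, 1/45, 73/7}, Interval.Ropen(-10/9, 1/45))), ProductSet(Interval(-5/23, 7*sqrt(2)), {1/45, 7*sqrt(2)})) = Union(ProductSet({-5/6, -4/11, -5/23, -9/46, 1/45}, {-5/6, -4/11, -9/46}), ProductSet(Interval(-5/23, 7*sqrt(2)), {1/45, 7*sqrt(2)}))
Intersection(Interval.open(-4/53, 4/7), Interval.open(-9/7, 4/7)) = Interval.open(-4/53, 4/7)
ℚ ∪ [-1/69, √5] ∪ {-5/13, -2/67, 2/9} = ℚ ∪ [-1/69, √5]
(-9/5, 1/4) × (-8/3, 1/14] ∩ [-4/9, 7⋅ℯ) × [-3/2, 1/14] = [-4/9, 1/4) × [-3/2, 1/14]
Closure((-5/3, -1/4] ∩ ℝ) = [-5/3, -1/4]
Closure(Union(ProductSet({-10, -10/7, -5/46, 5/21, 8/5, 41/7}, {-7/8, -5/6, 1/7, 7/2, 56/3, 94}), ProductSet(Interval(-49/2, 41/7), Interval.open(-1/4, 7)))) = Union(ProductSet({-10, -10/7, -5/46, 5/21, 8/5, 41/7}, {-7/8, -5/6, 1/7, 7/2, 56/3, 94}), ProductSet(Interval(-49/2, 41/7), Interval(-1/4, 7)))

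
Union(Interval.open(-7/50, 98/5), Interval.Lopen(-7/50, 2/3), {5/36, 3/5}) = Interval.open(-7/50, 98/5)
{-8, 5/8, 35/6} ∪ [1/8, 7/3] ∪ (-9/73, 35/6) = {-8} ∪ (-9/73, 35/6]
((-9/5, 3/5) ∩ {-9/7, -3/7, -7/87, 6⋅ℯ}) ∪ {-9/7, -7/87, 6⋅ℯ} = {-9/7, -3/7, -7/87, 6⋅ℯ}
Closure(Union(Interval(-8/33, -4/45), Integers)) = Union(Integers, Interval(-8/33, -4/45))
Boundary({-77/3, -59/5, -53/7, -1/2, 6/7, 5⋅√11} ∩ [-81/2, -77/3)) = ∅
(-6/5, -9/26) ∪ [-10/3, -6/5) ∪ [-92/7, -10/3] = [-92/7, -6/5) ∪ (-6/5, -9/26)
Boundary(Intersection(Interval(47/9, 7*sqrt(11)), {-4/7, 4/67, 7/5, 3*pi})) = {3*pi}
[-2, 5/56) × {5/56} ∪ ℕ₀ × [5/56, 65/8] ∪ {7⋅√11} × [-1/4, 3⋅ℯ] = (ℕ₀ × [5/56, 65/8]) ∪ ([-2, 5/56) × {5/56}) ∪ ({7⋅√11} × [-1/4, 3⋅ℯ])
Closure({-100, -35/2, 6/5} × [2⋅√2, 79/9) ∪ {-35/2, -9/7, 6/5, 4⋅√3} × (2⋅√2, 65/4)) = ({-100, -35/2, 6/5} × [2⋅√2, 79/9]) ∪ ({-35/2, -9/7, 6/5, 4⋅√3} × [2⋅√2, 65/4])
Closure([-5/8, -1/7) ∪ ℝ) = (-∞, ∞)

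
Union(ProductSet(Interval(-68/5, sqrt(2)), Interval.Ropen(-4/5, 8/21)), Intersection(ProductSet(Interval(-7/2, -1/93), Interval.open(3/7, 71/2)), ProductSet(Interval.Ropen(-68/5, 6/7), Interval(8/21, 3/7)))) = ProductSet(Interval(-68/5, sqrt(2)), Interval.Ropen(-4/5, 8/21))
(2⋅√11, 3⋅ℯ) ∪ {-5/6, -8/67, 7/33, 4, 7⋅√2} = {-5/6, -8/67, 7/33, 4, 7⋅√2} ∪ (2⋅√11, 3⋅ℯ)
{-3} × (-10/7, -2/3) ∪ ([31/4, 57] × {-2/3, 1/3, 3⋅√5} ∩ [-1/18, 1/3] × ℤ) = {-3} × (-10/7, -2/3)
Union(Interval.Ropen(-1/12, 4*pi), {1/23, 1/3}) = Interval.Ropen(-1/12, 4*pi)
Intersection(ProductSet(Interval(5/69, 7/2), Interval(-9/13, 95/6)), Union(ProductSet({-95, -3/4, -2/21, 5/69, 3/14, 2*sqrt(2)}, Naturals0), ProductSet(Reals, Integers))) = ProductSet(Interval(5/69, 7/2), Range(0, 16, 1))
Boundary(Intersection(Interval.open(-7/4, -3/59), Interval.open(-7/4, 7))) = {-7/4, -3/59}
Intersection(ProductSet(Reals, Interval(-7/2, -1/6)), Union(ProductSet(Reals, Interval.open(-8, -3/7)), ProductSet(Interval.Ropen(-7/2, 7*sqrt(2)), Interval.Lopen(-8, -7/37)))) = Union(ProductSet(Interval.Ropen(-7/2, 7*sqrt(2)), Interval(-7/2, -7/37)), ProductSet(Reals, Interval.Ropen(-7/2, -3/7)))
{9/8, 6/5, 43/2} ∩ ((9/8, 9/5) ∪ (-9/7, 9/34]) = {6/5}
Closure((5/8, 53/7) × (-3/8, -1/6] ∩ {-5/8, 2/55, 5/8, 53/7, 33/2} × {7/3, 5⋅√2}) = ∅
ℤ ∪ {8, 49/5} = ℤ ∪ {49/5}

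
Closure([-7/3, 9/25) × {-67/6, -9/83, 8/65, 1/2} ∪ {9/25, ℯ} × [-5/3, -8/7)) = ({9/25, ℯ} × [-5/3, -8/7]) ∪ ([-7/3, 9/25] × {-67/6, -9/83, 8/65, 1/2})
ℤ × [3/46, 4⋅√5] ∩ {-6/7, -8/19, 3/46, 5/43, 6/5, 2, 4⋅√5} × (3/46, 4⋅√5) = {2} × (3/46, 4⋅√5)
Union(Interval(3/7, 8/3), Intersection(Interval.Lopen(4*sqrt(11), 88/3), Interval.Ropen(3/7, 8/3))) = Interval(3/7, 8/3)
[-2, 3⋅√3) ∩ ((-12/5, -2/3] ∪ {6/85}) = [-2, -2/3] ∪ {6/85}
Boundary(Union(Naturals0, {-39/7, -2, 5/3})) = Union({-39/7, -2, 5/3}, Naturals0)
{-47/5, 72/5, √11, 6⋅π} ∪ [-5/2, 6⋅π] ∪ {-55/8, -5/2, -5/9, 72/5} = {-47/5, -55/8} ∪ [-5/2, 6⋅π]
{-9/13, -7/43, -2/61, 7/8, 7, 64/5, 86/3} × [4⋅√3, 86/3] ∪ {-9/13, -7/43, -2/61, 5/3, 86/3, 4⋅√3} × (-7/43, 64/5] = ({-9/13, -7/43, -2/61, 5/3, 86/3, 4⋅√3} × (-7/43, 64/5]) ∪ ({-9/13, -7/43, -2/61, 7/8, 7, 64/5, 86/3} × [4⋅√3, 86/3])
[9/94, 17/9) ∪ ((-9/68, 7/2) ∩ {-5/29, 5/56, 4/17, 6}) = {5/56} ∪ [9/94, 17/9)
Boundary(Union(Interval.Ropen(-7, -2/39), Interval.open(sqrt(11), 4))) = {-7, -2/39, 4, sqrt(11)}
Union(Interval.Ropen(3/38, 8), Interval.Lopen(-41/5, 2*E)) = Interval.open(-41/5, 8)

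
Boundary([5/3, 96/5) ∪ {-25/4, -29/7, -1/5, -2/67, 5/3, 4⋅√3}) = {-25/4, -29/7, -1/5, -2/67, 5/3, 96/5}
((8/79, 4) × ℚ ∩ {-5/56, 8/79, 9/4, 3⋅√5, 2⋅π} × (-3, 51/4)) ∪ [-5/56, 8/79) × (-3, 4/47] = ({9/4} × (ℚ ∩ (-3, 51/4))) ∪ ([-5/56, 8/79) × (-3, 4/47])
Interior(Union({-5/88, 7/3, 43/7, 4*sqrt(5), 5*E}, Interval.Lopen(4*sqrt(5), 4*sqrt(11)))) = Interval.open(4*sqrt(5), 4*sqrt(11))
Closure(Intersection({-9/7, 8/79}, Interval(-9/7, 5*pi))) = {-9/7, 8/79}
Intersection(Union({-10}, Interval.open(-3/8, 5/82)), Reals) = Union({-10}, Interval.open(-3/8, 5/82))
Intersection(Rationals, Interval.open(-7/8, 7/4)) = Intersection(Interval.open(-7/8, 7/4), Rationals)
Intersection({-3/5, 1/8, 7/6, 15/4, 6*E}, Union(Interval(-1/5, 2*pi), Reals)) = {-3/5, 1/8, 7/6, 15/4, 6*E}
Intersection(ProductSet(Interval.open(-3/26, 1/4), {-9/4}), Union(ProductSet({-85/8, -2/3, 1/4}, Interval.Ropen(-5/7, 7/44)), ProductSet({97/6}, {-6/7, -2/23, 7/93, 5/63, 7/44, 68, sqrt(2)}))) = EmptySet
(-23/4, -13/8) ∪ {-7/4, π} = (-23/4, -13/8) ∪ {π}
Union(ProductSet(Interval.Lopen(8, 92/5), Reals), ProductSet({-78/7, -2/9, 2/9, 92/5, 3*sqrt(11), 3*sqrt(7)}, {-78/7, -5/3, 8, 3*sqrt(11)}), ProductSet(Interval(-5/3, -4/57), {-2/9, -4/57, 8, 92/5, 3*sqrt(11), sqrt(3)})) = Union(ProductSet({-78/7, -2/9, 2/9, 92/5, 3*sqrt(11), 3*sqrt(7)}, {-78/7, -5/3, 8, 3*sqrt(11)}), ProductSet(Interval(-5/3, -4/57), {-2/9, -4/57, 8, 92/5, 3*sqrt(11), sqrt(3)}), ProductSet(Interval.Lopen(8, 92/5), Reals))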